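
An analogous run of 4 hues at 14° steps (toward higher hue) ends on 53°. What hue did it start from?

11°

3 steps of 14° (toward higher hue) give a net shift of +42°.
Start = end − shift: 53 − 42 = 11°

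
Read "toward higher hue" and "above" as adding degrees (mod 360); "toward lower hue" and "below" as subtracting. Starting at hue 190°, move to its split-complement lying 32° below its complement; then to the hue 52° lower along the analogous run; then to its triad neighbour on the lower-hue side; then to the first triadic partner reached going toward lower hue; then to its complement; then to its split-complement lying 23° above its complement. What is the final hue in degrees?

split-comp 32° ↓ +148°: 190 + 148 = 338°
analog 52° ↓ −52°: 338 − 52 = 286°
triadic ↓ −120°: 286 − 120 = 166°
triadic ↓ −120°: 166 − 120 = 46°
complement +180°: 46 + 180 = 226°
split-comp 23° ↑ +203°: 226 + 203 = 429 → 429 − 360 = 69°

69°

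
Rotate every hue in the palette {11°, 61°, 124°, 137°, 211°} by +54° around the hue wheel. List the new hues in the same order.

65°, 115°, 178°, 191°, 265°

11 + 54 = 65°
61 + 54 = 115°
124 + 54 = 178°
137 + 54 = 191°
211 + 54 = 265°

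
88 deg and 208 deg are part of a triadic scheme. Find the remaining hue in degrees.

A triad places three hues 120° apart.
The full set through 88° is {88°, 208°, 328°}.
Given {88°, 208°}, the missing hue is 328°.

328°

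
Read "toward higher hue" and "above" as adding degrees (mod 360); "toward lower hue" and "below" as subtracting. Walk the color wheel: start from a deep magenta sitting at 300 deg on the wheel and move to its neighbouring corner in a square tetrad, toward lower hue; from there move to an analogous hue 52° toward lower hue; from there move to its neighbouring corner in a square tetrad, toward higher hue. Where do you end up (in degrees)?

−90° (square ↓): 300 − 90 = 210°
−52° (analog 52° ↓): 210 − 52 = 158°
+90° (square ↑): 158 + 90 = 248°

248°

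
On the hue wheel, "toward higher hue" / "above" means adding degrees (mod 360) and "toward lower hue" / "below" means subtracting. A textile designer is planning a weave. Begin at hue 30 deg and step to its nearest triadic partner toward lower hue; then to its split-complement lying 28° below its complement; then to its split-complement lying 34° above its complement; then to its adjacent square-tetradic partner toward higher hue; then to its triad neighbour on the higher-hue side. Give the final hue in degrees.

126°

30 − 120 = -90 → -90 + 360 = 270°   (triadic ↓)
270 + 152 = 422 → 422 − 360 = 62°   (split-comp 28° ↓)
62 + 214 = 276°   (split-comp 34° ↑)
276 + 90 = 366 → 366 − 360 = 6°   (square ↑)
6 + 120 = 126°   (triadic ↑)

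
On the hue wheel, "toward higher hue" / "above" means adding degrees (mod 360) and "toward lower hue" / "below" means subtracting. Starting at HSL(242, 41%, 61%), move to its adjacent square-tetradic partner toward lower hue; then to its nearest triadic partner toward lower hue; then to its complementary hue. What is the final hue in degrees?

212°

−90° (square ↓): 242 − 90 = 152°
−120° (triadic ↓): 152 − 120 = 32°
+180° (complement): 32 + 180 = 212°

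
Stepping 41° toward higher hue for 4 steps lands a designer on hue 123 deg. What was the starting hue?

319°

4 steps of 41° (toward higher hue) give a net shift of +164°.
Start = end − shift: 123 − 164 = -41 → -41 + 360 = 319°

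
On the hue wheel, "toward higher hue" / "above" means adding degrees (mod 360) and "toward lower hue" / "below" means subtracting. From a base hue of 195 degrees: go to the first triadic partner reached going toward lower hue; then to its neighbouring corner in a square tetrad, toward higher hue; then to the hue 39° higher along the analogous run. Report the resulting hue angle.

195 − 120 = 75°   (triadic ↓)
75 + 90 = 165°   (square ↑)
165 + 39 = 204°   (analog 39° ↑)

204°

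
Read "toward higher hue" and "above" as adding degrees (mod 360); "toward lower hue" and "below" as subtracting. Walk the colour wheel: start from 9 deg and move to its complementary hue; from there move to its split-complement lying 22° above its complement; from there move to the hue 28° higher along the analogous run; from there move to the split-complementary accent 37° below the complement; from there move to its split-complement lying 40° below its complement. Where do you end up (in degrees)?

342°

9 + 180 = 189°   (complement)
189 + 202 = 391 → 391 − 360 = 31°   (split-comp 22° ↑)
31 + 28 = 59°   (analog 28° ↑)
59 + 143 = 202°   (split-comp 37° ↓)
202 + 140 = 342°   (split-comp 40° ↓)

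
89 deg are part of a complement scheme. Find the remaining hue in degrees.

The complement sits 180° across the wheel.
The full set through 89° is {89°, 269°}.
Given {89°}, the missing hue is 269°.

269°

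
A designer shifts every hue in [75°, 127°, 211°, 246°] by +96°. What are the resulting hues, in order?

171°, 223°, 307°, 342°

75 + 96 = 171°
127 + 96 = 223°
211 + 96 = 307°
246 + 96 = 342°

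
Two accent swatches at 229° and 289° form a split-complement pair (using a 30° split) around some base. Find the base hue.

The accents sit 30° either side of the complement, so the complement is their short-arc midpoint on the wheel.
Short-arc midpoint of 229° and 289°: 259°.
Base is 180° from the complement: 259 − 180 = 79°

79°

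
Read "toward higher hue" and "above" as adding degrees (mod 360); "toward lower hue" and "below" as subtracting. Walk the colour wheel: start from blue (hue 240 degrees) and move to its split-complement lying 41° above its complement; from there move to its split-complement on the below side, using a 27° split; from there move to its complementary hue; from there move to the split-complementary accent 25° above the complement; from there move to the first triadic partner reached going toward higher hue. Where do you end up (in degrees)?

+221° (split-comp 41° ↑): 240 + 221 = 461 → 461 − 360 = 101°
+153° (split-comp 27° ↓): 101 + 153 = 254°
+180° (complement): 254 + 180 = 434 → 434 − 360 = 74°
+205° (split-comp 25° ↑): 74 + 205 = 279°
+120° (triadic ↑): 279 + 120 = 399 → 399 − 360 = 39°

39°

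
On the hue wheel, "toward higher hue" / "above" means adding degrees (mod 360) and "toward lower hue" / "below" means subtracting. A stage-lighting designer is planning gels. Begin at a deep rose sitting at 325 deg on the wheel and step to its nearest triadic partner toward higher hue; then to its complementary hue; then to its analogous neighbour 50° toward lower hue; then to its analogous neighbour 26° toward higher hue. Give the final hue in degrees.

241°

triadic ↑ +120°: 325 + 120 = 445 → 445 − 360 = 85°
complement +180°: 85 + 180 = 265°
analog 50° ↓ −50°: 265 − 50 = 215°
analog 26° ↑ +26°: 215 + 26 = 241°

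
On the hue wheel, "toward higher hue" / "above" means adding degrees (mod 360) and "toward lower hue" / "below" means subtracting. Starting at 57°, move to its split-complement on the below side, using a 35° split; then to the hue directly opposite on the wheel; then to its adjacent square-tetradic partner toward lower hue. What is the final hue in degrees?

292°

+145° (split-comp 35° ↓): 57 + 145 = 202°
+180° (complement): 202 + 180 = 382 → 382 − 360 = 22°
−90° (square ↓): 22 − 90 = -68 → -68 + 360 = 292°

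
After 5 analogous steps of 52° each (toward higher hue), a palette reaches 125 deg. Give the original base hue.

225°

5 steps of 52° (toward higher hue) give a net shift of +260°.
Start = end − shift: 125 − 260 = -135 → -135 + 360 = 225°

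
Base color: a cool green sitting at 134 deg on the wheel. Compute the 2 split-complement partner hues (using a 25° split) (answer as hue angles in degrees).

289° and 339°

Split-complementary hues sit 25° either side of the complement.
Complement of 134 deg: 134 + 180 = 314°
314 − 25 = 289°
314 + 25 = 339°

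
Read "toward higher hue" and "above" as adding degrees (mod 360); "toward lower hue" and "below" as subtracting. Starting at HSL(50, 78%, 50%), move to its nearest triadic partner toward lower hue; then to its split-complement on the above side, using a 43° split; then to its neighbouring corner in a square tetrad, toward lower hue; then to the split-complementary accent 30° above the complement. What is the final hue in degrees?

273°

−120° (triadic ↓): 50 − 120 = -70 → -70 + 360 = 290°
+223° (split-comp 43° ↑): 290 + 223 = 513 → 513 − 360 = 153°
−90° (square ↓): 153 − 90 = 63°
+210° (split-comp 30° ↑): 63 + 210 = 273°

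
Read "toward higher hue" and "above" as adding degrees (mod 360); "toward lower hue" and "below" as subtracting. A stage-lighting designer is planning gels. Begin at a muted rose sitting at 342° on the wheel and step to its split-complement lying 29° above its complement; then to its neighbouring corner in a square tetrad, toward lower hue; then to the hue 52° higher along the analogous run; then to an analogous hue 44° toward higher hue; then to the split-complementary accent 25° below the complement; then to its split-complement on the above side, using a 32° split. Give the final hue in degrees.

+209° (split-comp 29° ↑): 342 + 209 = 551 → 551 − 360 = 191°
−90° (square ↓): 191 − 90 = 101°
+52° (analog 52° ↑): 101 + 52 = 153°
+44° (analog 44° ↑): 153 + 44 = 197°
+155° (split-comp 25° ↓): 197 + 155 = 352°
+212° (split-comp 32° ↑): 352 + 212 = 564 → 564 − 360 = 204°

204°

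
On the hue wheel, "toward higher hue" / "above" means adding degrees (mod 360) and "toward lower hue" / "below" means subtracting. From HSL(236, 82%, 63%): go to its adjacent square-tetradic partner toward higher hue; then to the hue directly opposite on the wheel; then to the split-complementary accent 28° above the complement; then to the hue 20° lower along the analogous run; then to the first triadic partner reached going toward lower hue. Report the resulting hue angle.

236 + 90 = 326°   (square ↑)
326 + 180 = 506 → 506 − 360 = 146°   (complement)
146 + 208 = 354°   (split-comp 28° ↑)
354 − 20 = 334°   (analog 20° ↓)
334 − 120 = 214°   (triadic ↓)

214°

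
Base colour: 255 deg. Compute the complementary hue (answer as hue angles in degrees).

The complement sits 180° across the wheel.
255 + 180 = 435 → 435 − 360 = 75°

75°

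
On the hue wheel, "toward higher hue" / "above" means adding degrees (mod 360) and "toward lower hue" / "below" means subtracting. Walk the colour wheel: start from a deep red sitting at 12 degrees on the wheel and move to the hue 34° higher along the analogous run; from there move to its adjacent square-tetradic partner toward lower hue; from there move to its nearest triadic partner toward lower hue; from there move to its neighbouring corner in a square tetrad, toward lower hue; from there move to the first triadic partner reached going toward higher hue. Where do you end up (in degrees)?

analog 34° ↑ +34°: 12 + 34 = 46°
square ↓ −90°: 46 − 90 = -44 → -44 + 360 = 316°
triadic ↓ −120°: 316 − 120 = 196°
square ↓ −90°: 196 − 90 = 106°
triadic ↑ +120°: 106 + 120 = 226°

226°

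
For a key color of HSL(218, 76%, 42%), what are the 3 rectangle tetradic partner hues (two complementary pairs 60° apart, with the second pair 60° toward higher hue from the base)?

278°, 38°, 98°

A rectangular tetradic uses two complementary pairs 60° apart: offsets 0°, 60°, 180°, 240°.
218 + 60 = 278°
218 + 180 = 398 → 398 − 360 = 38°
218 + 240 = 458 → 458 − 360 = 98°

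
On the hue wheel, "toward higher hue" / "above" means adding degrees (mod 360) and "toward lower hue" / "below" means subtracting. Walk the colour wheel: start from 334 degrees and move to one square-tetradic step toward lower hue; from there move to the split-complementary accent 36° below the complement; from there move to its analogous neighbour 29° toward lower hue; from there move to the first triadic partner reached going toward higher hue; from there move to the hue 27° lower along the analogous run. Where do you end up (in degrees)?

92°

−90° (square ↓): 334 − 90 = 244°
+144° (split-comp 36° ↓): 244 + 144 = 388 → 388 − 360 = 28°
−29° (analog 29° ↓): 28 − 29 = -1 → -1 + 360 = 359°
+120° (triadic ↑): 359 + 120 = 479 → 479 − 360 = 119°
−27° (analog 27° ↓): 119 − 27 = 92°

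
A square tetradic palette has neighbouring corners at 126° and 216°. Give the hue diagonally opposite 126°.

306°

A square tetradic scheme places four hues 90° apart; opposite corners are 180° apart.
126 + 180 = 306°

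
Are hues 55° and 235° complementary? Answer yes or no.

Angular distance: |55 − 235| = 180 = 180°.
Complementary requires 180°.

yes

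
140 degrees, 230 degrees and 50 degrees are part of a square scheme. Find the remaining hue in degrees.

320°

A square tetradic scheme places four hues every 90°.
The full set through 50° is {50°, 140°, 230°, 320°}.
Given {50°, 140°, 230°}, the missing hue is 320°.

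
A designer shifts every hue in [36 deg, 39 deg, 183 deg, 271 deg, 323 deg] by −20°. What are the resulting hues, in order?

36 − 20 = 16°
39 − 20 = 19°
183 − 20 = 163°
271 − 20 = 251°
323 − 20 = 303°

16°, 19°, 163°, 251°, 303°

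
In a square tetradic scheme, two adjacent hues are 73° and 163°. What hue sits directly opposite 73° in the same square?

253°

A square tetradic scheme places four hues 90° apart; opposite corners are 180° apart.
73 + 180 = 253°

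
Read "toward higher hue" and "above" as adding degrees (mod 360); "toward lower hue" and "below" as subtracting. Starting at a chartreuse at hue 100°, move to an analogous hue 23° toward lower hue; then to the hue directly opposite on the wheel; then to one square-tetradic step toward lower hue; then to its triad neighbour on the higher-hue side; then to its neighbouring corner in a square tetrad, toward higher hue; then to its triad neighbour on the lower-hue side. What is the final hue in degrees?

analog 23° ↓ −23°: 100 − 23 = 77°
complement +180°: 77 + 180 = 257°
square ↓ −90°: 257 − 90 = 167°
triadic ↑ +120°: 167 + 120 = 287°
square ↑ +90°: 287 + 90 = 377 → 377 − 360 = 17°
triadic ↓ −120°: 17 − 120 = -103 → -103 + 360 = 257°

257°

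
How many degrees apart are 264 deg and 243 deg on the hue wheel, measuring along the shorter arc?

21°

|264 − 243| = 21.
21 ≤ 180, so the shorter arc is 21°.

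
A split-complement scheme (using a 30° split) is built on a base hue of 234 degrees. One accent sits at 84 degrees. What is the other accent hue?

Split-complementary hues sit 30° either side of the complement.
Complement of the base 234°: 234 + 180 = 414 → 414 − 360 = 54°
The given accent 84° is 30° one side of 54°; the other accent sits 30° the other side: 54 − 30 = 24°

24°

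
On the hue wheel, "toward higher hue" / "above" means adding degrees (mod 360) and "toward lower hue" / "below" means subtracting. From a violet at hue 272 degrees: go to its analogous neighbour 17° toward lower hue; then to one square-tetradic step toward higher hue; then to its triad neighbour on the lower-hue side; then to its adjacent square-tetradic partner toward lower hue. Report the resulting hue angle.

135°

272 − 17 = 255°   (analog 17° ↓)
255 + 90 = 345°   (square ↑)
345 − 120 = 225°   (triadic ↓)
225 − 90 = 135°   (square ↓)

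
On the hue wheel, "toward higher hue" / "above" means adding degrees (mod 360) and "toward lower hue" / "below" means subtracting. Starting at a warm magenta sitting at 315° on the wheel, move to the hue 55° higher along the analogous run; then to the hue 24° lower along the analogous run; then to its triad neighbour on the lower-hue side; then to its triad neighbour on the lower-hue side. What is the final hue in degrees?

106°

+55° (analog 55° ↑): 315 + 55 = 370 → 370 − 360 = 10°
−24° (analog 24° ↓): 10 − 24 = -14 → -14 + 360 = 346°
−120° (triadic ↓): 346 − 120 = 226°
−120° (triadic ↓): 226 − 120 = 106°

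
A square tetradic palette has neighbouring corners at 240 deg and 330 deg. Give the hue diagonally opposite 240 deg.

A square tetradic scheme places four hues 90° apart; opposite corners are 180° apart.
240 + 180 = 420 → 420 − 360 = 60°

60°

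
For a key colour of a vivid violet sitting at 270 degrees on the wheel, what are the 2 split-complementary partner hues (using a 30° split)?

60° and 120°

Split-complementary hues sit 30° either side of the complement.
Complement of 270 degrees: 270 + 180 = 450 → 450 − 360 = 90°
90 − 30 = 60°
90 + 30 = 120°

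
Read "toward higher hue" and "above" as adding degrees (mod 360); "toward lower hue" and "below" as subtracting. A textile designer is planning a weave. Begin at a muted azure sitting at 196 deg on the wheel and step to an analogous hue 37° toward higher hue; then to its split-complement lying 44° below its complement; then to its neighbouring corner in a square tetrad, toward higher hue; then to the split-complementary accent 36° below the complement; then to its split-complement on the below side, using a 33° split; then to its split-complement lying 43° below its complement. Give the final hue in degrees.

analog 37° ↑ +37°: 196 + 37 = 233°
split-comp 44° ↓ +136°: 233 + 136 = 369 → 369 − 360 = 9°
square ↑ +90°: 9 + 90 = 99°
split-comp 36° ↓ +144°: 99 + 144 = 243°
split-comp 33° ↓ +147°: 243 + 147 = 390 → 390 − 360 = 30°
split-comp 43° ↓ +137°: 30 + 137 = 167°

167°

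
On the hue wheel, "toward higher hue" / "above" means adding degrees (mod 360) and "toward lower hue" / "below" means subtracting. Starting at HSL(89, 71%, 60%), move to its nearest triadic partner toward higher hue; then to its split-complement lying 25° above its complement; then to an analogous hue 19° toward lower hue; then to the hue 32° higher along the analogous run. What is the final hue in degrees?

67°

89 + 120 = 209°   (triadic ↑)
209 + 205 = 414 → 414 − 360 = 54°   (split-comp 25° ↑)
54 − 19 = 35°   (analog 19° ↓)
35 + 32 = 67°   (analog 32° ↑)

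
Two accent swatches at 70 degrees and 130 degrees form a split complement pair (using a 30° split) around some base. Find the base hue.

280°

The accents sit 30° either side of the complement, so the complement is their short-arc midpoint on the wheel.
Short-arc midpoint of 70° and 130°: 100°.
Base is 180° from the complement: 100 − 180 = -80 → -80 + 360 = 280°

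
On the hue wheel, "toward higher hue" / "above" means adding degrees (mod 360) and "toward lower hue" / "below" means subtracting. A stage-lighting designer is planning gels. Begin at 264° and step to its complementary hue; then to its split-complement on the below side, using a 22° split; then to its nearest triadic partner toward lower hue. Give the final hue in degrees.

122°

+180° (complement): 264 + 180 = 444 → 444 − 360 = 84°
+158° (split-comp 22° ↓): 84 + 158 = 242°
−120° (triadic ↓): 242 − 120 = 122°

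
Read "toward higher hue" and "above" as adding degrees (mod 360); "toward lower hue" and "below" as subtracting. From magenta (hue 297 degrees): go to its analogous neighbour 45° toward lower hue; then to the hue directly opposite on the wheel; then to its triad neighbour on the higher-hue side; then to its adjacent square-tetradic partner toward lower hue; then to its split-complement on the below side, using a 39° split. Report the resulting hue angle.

−45° (analog 45° ↓): 297 − 45 = 252°
+180° (complement): 252 + 180 = 432 → 432 − 360 = 72°
+120° (triadic ↑): 72 + 120 = 192°
−90° (square ↓): 192 − 90 = 102°
+141° (split-comp 39° ↓): 102 + 141 = 243°

243°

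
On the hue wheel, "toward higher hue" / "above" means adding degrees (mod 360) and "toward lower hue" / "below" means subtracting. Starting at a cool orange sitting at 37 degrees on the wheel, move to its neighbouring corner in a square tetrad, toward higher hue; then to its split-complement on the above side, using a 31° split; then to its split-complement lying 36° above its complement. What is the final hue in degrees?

37 + 90 = 127°   (square ↑)
127 + 211 = 338°   (split-comp 31° ↑)
338 + 216 = 554 → 554 − 360 = 194°   (split-comp 36° ↑)

194°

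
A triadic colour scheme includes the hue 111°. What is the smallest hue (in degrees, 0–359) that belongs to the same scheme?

111°

A triad places three hues 120° apart.
The full set through 111° is {111°, 231°, 351°}.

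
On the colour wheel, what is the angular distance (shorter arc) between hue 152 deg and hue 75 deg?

|152 − 75| = 77.
77 ≤ 180, so the shorter arc is 77°.

77°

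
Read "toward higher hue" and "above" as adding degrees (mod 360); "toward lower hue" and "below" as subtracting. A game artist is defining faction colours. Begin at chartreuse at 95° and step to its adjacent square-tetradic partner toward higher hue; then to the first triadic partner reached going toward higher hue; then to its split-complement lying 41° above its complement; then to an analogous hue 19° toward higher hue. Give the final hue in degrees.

185°

square ↑ +90°: 95 + 90 = 185°
triadic ↑ +120°: 185 + 120 = 305°
split-comp 41° ↑ +221°: 305 + 221 = 526 → 526 − 360 = 166°
analog 19° ↑ +19°: 166 + 19 = 185°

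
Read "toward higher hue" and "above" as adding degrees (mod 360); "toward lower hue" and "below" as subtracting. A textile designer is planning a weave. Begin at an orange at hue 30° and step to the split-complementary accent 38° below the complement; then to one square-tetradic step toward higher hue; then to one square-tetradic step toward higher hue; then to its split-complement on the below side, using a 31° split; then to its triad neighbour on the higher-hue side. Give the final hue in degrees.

261°

30 + 142 = 172°   (split-comp 38° ↓)
172 + 90 = 262°   (square ↑)
262 + 90 = 352°   (square ↑)
352 + 149 = 501 → 501 − 360 = 141°   (split-comp 31° ↓)
141 + 120 = 261°   (triadic ↑)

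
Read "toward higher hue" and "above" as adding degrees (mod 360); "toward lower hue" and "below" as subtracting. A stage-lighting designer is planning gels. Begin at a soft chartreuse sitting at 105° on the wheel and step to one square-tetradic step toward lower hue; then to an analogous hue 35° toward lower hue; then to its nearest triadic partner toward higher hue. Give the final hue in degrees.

square ↓ −90°: 105 − 90 = 15°
analog 35° ↓ −35°: 15 − 35 = -20 → -20 + 360 = 340°
triadic ↑ +120°: 340 + 120 = 460 → 460 − 360 = 100°

100°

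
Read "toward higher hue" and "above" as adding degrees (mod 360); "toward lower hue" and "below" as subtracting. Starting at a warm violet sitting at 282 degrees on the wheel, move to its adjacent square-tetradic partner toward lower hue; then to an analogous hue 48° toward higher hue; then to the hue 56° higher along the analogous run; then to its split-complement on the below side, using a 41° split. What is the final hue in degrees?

75°

−90° (square ↓): 282 − 90 = 192°
+48° (analog 48° ↑): 192 + 48 = 240°
+56° (analog 56° ↑): 240 + 56 = 296°
+139° (split-comp 41° ↓): 296 + 139 = 435 → 435 − 360 = 75°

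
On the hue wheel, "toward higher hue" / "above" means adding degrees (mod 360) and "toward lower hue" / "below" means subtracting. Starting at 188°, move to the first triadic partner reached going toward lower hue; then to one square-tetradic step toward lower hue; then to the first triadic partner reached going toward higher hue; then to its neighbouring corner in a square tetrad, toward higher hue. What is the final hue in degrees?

188 − 120 = 68°   (triadic ↓)
68 − 90 = -22 → -22 + 360 = 338°   (square ↓)
338 + 120 = 458 → 458 − 360 = 98°   (triadic ↑)
98 + 90 = 188°   (square ↑)

188°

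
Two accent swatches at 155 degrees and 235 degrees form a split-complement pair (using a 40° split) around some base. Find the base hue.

The accents sit 40° either side of the complement, so the complement is their short-arc midpoint on the wheel.
Short-arc midpoint of 155° and 235°: 195°.
Base is 180° from the complement: 195 − 180 = 15°

15°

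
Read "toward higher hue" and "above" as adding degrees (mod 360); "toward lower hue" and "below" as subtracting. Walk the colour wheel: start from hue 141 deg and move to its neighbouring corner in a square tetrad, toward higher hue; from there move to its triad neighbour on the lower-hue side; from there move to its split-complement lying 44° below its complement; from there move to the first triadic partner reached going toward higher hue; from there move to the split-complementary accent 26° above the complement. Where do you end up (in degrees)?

213°

square ↑ +90°: 141 + 90 = 231°
triadic ↓ −120°: 231 − 120 = 111°
split-comp 44° ↓ +136°: 111 + 136 = 247°
triadic ↑ +120°: 247 + 120 = 367 → 367 − 360 = 7°
split-comp 26° ↑ +206°: 7 + 206 = 213°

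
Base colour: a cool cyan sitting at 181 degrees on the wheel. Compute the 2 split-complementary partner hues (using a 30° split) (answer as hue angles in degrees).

Complement of 181 degrees: 181 + 180 = 361 → 361 − 360 = 1°
1 − 30 = -29 → -29 + 360 = 331°
1 + 30 = 31°

331° and 31°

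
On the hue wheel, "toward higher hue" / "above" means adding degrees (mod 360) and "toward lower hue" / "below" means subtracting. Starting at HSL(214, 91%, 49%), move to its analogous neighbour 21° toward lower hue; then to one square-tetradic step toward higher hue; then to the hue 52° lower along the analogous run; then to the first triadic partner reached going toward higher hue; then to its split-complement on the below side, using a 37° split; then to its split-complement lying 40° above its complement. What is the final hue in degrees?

214 − 21 = 193°   (analog 21° ↓)
193 + 90 = 283°   (square ↑)
283 − 52 = 231°   (analog 52° ↓)
231 + 120 = 351°   (triadic ↑)
351 + 143 = 494 → 494 − 360 = 134°   (split-comp 37° ↓)
134 + 220 = 354°   (split-comp 40° ↑)

354°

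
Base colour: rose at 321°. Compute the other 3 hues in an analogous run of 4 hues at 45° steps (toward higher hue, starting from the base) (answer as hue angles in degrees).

Analogous hues sit every 45° along the wheel.
321 + 45 = 366 → 366 − 360 = 6°
321 + 90 = 411 → 411 − 360 = 51°
321 + 135 = 456 → 456 − 360 = 96°

6°, 51°, 96°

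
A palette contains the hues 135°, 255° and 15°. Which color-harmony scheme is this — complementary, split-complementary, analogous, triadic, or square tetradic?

Sort the hues: 15°, 135°, 255°.
Successive gaps around the wheel: 120°, 120°, 120°.
Three hues equally spaced 120° apart form a triad.

triadic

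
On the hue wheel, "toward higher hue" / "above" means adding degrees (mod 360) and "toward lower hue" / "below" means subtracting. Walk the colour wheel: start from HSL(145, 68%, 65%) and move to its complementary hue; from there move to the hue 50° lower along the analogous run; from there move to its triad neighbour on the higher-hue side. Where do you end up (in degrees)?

35°

complement +180°: 145 + 180 = 325°
analog 50° ↓ −50°: 325 − 50 = 275°
triadic ↑ +120°: 275 + 120 = 395 → 395 − 360 = 35°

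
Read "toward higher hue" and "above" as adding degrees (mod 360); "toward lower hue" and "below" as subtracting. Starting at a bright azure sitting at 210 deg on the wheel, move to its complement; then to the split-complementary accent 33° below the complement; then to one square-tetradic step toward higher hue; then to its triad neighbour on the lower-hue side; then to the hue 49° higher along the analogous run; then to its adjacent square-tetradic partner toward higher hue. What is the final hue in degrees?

complement +180°: 210 + 180 = 390 → 390 − 360 = 30°
split-comp 33° ↓ +147°: 30 + 147 = 177°
square ↑ +90°: 177 + 90 = 267°
triadic ↓ −120°: 267 − 120 = 147°
analog 49° ↑ +49°: 147 + 49 = 196°
square ↑ +90°: 196 + 90 = 286°

286°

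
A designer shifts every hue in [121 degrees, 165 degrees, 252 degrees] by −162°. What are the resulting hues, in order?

121 − 162 = -41 → -41 + 360 = 319°
165 − 162 = 3°
252 − 162 = 90°

319°, 3°, 90°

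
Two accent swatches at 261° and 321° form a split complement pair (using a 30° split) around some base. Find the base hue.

The accents sit 30° either side of the complement, so the complement is their short-arc midpoint on the wheel.
Short-arc midpoint of 261° and 321°: 291°.
Base is 180° from the complement: 291 − 180 = 111°

111°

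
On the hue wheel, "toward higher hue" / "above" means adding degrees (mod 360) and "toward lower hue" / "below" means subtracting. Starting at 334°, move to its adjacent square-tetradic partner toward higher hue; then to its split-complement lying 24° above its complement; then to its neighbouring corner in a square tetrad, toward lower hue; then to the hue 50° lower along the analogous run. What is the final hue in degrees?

334 + 90 = 424 → 424 − 360 = 64°   (square ↑)
64 + 204 = 268°   (split-comp 24° ↑)
268 − 90 = 178°   (square ↓)
178 − 50 = 128°   (analog 50° ↓)

128°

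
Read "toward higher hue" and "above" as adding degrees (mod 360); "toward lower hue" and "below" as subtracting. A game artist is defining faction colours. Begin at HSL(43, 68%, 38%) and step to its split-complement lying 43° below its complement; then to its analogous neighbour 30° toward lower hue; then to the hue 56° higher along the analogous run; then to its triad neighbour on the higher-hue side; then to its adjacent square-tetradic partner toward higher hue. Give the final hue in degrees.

split-comp 43° ↓ +137°: 43 + 137 = 180°
analog 30° ↓ −30°: 180 − 30 = 150°
analog 56° ↑ +56°: 150 + 56 = 206°
triadic ↑ +120°: 206 + 120 = 326°
square ↑ +90°: 326 + 90 = 416 → 416 − 360 = 56°

56°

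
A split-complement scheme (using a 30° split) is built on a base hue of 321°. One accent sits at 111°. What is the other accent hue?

Split-complementary hues sit 30° either side of the complement.
Complement of the base 321°: 321 + 180 = 501 → 501 − 360 = 141°
The given accent 111° is 30° one side of 141°; the other accent sits 30° the other side: 141 + 30 = 171°

171°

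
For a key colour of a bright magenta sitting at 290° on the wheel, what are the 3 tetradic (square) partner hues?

20°, 110°, and 200°

A square tetradic scheme places four hues every 90°.
290 + 90 = 380 → 380 − 360 = 20°
290 + 180 = 470 → 470 − 360 = 110°
290 + 270 = 560 → 560 − 360 = 200°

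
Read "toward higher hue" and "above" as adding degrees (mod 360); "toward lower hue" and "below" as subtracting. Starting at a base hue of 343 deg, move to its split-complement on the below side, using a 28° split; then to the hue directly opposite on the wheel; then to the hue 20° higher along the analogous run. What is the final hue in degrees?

split-comp 28° ↓ +152°: 343 + 152 = 495 → 495 − 360 = 135°
complement +180°: 135 + 180 = 315°
analog 20° ↑ +20°: 315 + 20 = 335°

335°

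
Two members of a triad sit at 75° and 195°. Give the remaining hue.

315°

A triad spaces three hues 120° apart.
The full set is {75°, 195°, 315°}.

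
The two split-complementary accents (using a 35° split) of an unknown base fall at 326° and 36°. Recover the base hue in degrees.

The accents sit 35° either side of the complement, so the complement is their short-arc midpoint on the wheel.
Short-arc midpoint of 326° and 36°: 1°.
Base is 180° from the complement: 1 − 180 = -179 → -179 + 360 = 181°

181°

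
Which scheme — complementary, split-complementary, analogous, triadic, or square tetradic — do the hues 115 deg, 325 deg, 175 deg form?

Sort the hues: 115°, 175°, 325°.
Successive gaps around the wheel: 60°, 150°, 150°.
Two 150° gaps and one 60° gap — a base hue opposite a pair of accents 30° either side of its complement — is the split-complementary pattern.

split-complementary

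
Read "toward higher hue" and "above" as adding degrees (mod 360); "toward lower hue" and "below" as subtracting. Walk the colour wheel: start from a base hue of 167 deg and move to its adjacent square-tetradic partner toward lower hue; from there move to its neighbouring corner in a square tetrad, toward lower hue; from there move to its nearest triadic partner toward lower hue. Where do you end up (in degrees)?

227°

−90° (square ↓): 167 − 90 = 77°
−90° (square ↓): 77 − 90 = -13 → -13 + 360 = 347°
−120° (triadic ↓): 347 − 120 = 227°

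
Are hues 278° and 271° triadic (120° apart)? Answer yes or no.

no

Angular distance: |278 − 271| = 7 = 7°.
Triadic (120° apart) requires 120°.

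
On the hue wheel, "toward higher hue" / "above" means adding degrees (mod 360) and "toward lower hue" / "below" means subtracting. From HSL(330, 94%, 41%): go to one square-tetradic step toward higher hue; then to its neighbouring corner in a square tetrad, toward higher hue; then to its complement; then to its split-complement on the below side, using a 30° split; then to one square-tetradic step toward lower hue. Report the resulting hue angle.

30°

+90° (square ↑): 330 + 90 = 420 → 420 − 360 = 60°
+90° (square ↑): 60 + 90 = 150°
+180° (complement): 150 + 180 = 330°
+150° (split-comp 30° ↓): 330 + 150 = 480 → 480 − 360 = 120°
−90° (square ↓): 120 − 90 = 30°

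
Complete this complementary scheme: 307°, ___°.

The complement sits 180° across the wheel.
The full set through 307° is {127°, 307°}.
Given {307°}, the missing hue is 127°.

127°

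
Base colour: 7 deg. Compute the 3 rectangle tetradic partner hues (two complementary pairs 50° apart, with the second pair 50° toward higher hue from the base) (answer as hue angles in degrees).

A rectangular tetradic uses two complementary pairs 50° apart: offsets 0°, 50°, 180°, 230°.
7 + 50 = 57°
7 + 180 = 187°
7 + 230 = 237°

57°, 187° and 237°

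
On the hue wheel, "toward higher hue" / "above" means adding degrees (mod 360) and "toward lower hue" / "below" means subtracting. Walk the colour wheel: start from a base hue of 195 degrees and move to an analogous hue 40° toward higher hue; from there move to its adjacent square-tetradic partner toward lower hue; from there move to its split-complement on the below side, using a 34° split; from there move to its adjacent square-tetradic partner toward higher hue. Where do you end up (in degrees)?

21°

analog 40° ↑ +40°: 195 + 40 = 235°
square ↓ −90°: 235 − 90 = 145°
split-comp 34° ↓ +146°: 145 + 146 = 291°
square ↑ +90°: 291 + 90 = 381 → 381 − 360 = 21°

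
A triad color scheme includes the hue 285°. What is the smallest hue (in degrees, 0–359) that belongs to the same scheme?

45°

A triad places three hues 120° apart.
The full set through 285° is {45°, 165°, 285°}.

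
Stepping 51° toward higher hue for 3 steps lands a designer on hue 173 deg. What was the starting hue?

3 steps of 51° (toward higher hue) give a net shift of +153°.
Start = end − shift: 173 − 153 = 20°

20°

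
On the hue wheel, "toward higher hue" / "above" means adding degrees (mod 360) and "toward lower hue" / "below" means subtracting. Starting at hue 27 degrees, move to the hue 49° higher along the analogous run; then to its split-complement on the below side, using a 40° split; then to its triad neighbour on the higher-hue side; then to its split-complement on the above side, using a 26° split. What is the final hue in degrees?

182°

27 + 49 = 76°   (analog 49° ↑)
76 + 140 = 216°   (split-comp 40° ↓)
216 + 120 = 336°   (triadic ↑)
336 + 206 = 542 → 542 − 360 = 182°   (split-comp 26° ↑)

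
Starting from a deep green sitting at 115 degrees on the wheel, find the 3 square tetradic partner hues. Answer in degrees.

A square tetradic scheme places four hues every 90°.
115 + 90 = 205°
115 + 180 = 295°
115 + 270 = 385 → 385 − 360 = 25°

205°, 295°, 25°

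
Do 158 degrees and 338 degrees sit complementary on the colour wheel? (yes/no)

Angular distance: |158 − 338| = 180 = 180°.
Complementary requires 180°.

yes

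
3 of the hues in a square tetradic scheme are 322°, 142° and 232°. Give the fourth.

52°

A square tetradic scheme places four hues every 90°.
The full set through 142° is {52°, 142°, 232°, 322°}.
Given {142°, 232°, 322°}, the missing hue is 52°.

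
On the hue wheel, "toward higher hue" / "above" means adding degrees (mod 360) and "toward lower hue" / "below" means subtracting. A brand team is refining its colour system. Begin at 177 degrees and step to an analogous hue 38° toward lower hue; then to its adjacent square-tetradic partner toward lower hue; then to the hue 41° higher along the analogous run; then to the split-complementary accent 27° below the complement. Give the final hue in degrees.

243°

177 − 38 = 139°   (analog 38° ↓)
139 − 90 = 49°   (square ↓)
49 + 41 = 90°   (analog 41° ↑)
90 + 153 = 243°   (split-comp 27° ↓)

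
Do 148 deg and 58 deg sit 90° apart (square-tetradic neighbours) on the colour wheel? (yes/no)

Angular distance: |148 − 58| = 90 = 90°.
90° apart (square-tetradic neighbours) requires 90°.

yes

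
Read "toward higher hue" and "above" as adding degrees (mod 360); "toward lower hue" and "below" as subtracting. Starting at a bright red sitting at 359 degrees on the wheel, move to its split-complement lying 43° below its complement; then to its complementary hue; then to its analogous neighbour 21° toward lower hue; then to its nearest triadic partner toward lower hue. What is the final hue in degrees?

split-comp 43° ↓ +137°: 359 + 137 = 496 → 496 − 360 = 136°
complement +180°: 136 + 180 = 316°
analog 21° ↓ −21°: 316 − 21 = 295°
triadic ↓ −120°: 295 − 120 = 175°

175°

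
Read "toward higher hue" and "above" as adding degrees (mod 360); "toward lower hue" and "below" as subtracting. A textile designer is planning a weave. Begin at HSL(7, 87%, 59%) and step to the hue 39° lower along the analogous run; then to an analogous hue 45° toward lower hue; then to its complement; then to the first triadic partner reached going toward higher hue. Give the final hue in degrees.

223°

analog 39° ↓ −39°: 7 − 39 = -32 → -32 + 360 = 328°
analog 45° ↓ −45°: 328 − 45 = 283°
complement +180°: 283 + 180 = 463 → 463 − 360 = 103°
triadic ↑ +120°: 103 + 120 = 223°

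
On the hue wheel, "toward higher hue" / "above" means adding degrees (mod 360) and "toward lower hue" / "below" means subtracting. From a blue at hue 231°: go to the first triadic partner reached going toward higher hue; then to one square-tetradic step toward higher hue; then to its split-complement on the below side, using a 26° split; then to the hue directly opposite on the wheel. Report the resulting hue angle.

55°

+120° (triadic ↑): 231 + 120 = 351°
+90° (square ↑): 351 + 90 = 441 → 441 − 360 = 81°
+154° (split-comp 26° ↓): 81 + 154 = 235°
+180° (complement): 235 + 180 = 415 → 415 − 360 = 55°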